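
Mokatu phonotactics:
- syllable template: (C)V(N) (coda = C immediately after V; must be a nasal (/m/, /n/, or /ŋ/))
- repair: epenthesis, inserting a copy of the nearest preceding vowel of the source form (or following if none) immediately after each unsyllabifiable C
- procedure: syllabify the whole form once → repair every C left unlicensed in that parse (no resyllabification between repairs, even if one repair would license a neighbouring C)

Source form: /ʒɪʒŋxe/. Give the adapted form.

Under (C)V(N), the unsyllabifiable consonants are /ʒ/, /ŋ/ (only a nasal (/m/, /n/, or /ŋ/) is licensed in coda position; onsets are limited to one consonant).
Inserting the epenthetic vowel yields /ʒ/ → /ʒɪ/, /ŋ/ → /ŋɪ/.

ʒɪʒɪŋɪxe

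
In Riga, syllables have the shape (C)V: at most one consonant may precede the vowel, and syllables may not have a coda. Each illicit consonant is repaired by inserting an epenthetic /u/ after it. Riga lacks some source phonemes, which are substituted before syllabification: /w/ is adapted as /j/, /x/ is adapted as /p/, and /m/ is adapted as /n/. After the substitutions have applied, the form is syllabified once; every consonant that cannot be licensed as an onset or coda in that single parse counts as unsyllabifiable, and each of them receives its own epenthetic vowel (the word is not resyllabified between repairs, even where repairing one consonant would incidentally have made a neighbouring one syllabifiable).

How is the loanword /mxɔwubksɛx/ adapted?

Substitution: /m/ → /n/, /x/ → /p/, /w/ → /j/, giving /npɔjubksɛp/.
The consonants /n/, /b/, /k/, /p/ cannot be parsed into a legal (C)V syllable (no codas are permitted; onsets are limited to one consonant).
Epenthesis after each stranded consonant: /n/ → /nu/, /b/ → /bu/, /k/ → /ku/, /p/ → /pu/.

nupɔjubukusɛpu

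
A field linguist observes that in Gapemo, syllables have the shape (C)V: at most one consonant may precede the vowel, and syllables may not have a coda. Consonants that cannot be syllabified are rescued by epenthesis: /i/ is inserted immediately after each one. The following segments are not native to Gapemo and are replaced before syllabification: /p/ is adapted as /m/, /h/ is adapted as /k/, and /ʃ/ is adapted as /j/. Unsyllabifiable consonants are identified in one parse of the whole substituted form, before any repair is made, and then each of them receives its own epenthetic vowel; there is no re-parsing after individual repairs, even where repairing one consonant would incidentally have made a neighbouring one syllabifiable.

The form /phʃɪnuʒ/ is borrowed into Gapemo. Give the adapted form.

mikijɪnuʒi

Substitution: /p/ → /m/, /h/ → /k/, /ʃ/ → /j/, giving /mkjɪnuʒ/.
Under (C)V, the unsyllabifiable consonants are /m/, /k/, /ʒ/ (no codas are permitted; onsets are limited to one consonant).
Each unlicensed consonant becomes the onset of a new syllable: /m/ → /mi/, /k/ → /ki/, /ʒ/ → /ʒi/.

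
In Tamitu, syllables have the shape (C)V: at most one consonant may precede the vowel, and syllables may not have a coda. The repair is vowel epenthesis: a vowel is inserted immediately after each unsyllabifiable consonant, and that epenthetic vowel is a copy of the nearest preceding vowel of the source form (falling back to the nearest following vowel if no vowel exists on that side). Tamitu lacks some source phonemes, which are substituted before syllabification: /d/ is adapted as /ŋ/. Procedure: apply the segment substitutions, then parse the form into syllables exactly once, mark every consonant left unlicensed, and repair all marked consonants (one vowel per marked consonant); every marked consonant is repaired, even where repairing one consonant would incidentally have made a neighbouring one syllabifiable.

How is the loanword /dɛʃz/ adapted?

ŋɛʃɛzɛ

Substitution: /d/ → /ŋ/, giving /ŋɛʃz/.
Syllabifying with onset maximization leaves /ʃ/, /z/ stranded (no codas are permitted; onsets are limited to one consonant).
Inserting the epenthetic vowel yields /ʃ/ → /ʃɛ/, /z/ → /zɛ/.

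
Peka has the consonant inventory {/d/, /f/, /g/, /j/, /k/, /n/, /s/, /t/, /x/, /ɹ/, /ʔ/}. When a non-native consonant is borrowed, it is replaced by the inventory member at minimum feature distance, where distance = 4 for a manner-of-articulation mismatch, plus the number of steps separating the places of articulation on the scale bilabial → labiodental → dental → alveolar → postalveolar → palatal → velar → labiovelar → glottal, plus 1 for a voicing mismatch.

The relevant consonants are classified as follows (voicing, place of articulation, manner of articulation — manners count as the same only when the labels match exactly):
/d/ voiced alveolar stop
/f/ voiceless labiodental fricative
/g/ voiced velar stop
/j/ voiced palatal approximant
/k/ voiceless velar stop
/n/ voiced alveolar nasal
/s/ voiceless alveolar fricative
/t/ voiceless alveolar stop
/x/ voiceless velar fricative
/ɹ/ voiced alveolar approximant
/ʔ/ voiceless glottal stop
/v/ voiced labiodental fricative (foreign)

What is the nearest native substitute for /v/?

/f/ is closest: same manner (fricative), place distance 0 (labiodental→labiodental), voicing differs (+1); total 1. Next closest is /s/ at distance 3.

f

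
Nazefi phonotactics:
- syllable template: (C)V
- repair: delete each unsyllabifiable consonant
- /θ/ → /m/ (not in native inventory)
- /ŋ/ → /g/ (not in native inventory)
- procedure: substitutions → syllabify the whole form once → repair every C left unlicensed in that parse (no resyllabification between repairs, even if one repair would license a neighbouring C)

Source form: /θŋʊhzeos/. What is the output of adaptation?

Substitution: /θ/ → /m/, /ŋ/ → /g/, giving /mgʊhzeos/.
Syllabifying with onset maximization leaves /m/, /h/, /s/ stranded (no codas are permitted; onsets are limited to one consonant).
Each unlicensed consonant is deleted: /m/, /h/, /s/.

gʊzeo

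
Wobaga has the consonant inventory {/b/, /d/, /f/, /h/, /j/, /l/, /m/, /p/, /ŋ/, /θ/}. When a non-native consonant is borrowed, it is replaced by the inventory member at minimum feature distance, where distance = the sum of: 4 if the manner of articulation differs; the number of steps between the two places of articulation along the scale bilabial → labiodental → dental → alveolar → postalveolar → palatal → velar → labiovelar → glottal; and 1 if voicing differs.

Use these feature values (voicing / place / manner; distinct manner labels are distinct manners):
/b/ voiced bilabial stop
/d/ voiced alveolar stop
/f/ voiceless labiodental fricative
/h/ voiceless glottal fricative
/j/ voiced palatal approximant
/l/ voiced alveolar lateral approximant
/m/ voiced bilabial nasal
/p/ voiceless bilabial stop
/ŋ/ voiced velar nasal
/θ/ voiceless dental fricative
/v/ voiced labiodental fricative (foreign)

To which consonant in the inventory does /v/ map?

/f/ is closest: same manner (fricative), place distance 0 (labiodental→labiodental), voicing differs (+1); total 1. Next closest is /θ/ at distance 2.

f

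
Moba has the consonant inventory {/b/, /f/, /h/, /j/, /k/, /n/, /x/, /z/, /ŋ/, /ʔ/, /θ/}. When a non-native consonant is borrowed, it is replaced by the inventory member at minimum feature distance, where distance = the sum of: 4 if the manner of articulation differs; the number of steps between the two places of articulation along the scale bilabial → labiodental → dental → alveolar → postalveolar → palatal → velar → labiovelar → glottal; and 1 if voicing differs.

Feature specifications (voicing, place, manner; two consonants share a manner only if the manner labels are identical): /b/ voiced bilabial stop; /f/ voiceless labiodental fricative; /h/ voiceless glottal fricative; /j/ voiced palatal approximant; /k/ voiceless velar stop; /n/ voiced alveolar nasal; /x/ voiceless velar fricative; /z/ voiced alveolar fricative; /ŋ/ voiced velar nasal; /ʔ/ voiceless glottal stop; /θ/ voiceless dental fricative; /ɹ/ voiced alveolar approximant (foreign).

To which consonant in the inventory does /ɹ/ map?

/j/ is closest: same manner (approximant), place distance 2 (alveolar→palatal), same voicing; total 2. Next closest is /n/ at distance 4.

j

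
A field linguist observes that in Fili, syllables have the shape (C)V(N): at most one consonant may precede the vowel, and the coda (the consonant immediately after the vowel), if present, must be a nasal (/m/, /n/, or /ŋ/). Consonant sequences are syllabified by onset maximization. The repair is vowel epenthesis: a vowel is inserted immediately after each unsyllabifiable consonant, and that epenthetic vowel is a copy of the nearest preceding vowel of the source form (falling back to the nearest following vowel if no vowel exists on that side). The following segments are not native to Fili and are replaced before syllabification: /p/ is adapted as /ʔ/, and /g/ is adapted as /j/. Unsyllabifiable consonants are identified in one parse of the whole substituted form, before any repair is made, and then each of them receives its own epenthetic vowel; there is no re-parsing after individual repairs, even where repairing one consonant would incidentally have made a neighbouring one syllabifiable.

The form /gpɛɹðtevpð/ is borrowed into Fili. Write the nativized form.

jɛʔɛɹɛðɛteveʔeðe

Substitution: /g/ → /j/, /p/ → /ʔ/, giving /jʔɛɹðtevʔð/.
The consonants /j/, /ɹ/, /ð/, /v/, /ʔ/, /ð/ cannot be parsed into a legal (C)V(N) syllable (only a nasal (/m/, /n/, or /ŋ/) is licensed in coda position; onsets are limited to one consonant).
Inserting the epenthetic vowel yields /j/ → /jɛ/, /ɹ/ → /ɹɛ/, /ð/ → /ðɛ/, /v/ → /ve/, /ʔ/ → /ʔe/, /ð/ → /ðe/.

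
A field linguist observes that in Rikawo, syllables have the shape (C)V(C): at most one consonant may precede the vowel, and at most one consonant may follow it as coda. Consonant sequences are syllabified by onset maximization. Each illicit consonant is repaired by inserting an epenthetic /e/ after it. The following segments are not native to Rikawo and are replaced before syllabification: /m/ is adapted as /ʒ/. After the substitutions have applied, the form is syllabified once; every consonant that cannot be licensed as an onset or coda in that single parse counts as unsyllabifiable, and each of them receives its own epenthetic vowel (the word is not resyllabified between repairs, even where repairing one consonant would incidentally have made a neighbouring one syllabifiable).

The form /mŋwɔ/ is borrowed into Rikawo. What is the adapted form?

ʒeŋewɔ

Substitution: /m/ → /ʒ/, giving /ʒŋwɔ/.
Under (C)V(C), the unsyllabifiable consonants are /ʒ/, /ŋ/ (at most one coda consonant is licensed; onsets are limited to one consonant).
Each unlicensed consonant becomes the onset of a new syllable: /ʒ/ → /ʒe/, /ŋ/ → /ŋe/.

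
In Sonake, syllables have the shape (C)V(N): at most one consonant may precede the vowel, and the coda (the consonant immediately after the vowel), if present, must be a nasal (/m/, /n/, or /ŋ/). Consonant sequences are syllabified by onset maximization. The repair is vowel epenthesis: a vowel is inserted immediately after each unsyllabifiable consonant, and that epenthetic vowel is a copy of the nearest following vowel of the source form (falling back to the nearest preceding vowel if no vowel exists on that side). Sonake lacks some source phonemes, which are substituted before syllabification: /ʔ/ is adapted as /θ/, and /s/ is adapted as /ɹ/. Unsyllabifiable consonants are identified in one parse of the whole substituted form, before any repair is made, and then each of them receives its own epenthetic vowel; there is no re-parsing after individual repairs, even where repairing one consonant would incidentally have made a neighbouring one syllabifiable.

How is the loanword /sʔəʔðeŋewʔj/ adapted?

ɹəθəθeðeŋeweθeje

Substitution: /s/ → /ɹ/, /ʔ/ → /θ/, giving /ɹθəθðeŋewθj/.
Under (C)V(N), the unsyllabifiable consonants are /ɹ/, /θ/, /w/, /θ/, /j/ (only a nasal (/m/, /n/, or /ŋ/) is licensed in coda position; onsets are limited to one consonant).
Epenthesis after each stranded consonant: /ɹ/ → /ɹə/, /θ/ → /θe/, /w/ → /we/, /θ/ → /θe/, /j/ → /je/.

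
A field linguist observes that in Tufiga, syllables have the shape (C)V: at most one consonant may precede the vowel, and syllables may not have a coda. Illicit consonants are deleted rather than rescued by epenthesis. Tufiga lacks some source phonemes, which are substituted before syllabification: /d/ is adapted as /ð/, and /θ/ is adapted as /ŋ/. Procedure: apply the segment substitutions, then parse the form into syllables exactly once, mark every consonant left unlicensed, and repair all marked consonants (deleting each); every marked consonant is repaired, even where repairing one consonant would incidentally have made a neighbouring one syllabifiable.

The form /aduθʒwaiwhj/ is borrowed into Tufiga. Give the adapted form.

Substitution: /d/ → /ð/, /θ/ → /ŋ/, giving /aðuŋʒwaiwhj/.
Syllabifying with onset maximization leaves /ŋ/, /ʒ/, /w/, /h/, /j/ stranded (no codas are permitted; onsets are limited to one consonant).
Each unlicensed consonant is deleted: /ŋ/, /ʒ/, /w/, /h/, /j/.

aðuwai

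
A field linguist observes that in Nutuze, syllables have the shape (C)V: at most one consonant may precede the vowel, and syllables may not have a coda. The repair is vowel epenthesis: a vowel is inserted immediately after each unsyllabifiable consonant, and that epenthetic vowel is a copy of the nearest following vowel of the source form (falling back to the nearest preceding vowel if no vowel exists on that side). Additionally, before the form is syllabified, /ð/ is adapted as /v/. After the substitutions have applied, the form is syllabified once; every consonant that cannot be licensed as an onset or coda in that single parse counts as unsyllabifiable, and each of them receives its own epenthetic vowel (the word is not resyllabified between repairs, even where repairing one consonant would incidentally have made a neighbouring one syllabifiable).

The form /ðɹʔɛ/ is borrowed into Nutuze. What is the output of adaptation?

Substitution: /ð/ → /v/, giving /vɹʔɛ/.
Under (C)V, the unsyllabifiable consonants are /v/, /ɹ/ (no codas are permitted; onsets are limited to one consonant).
Epenthesis after each stranded consonant: /v/ → /vɛ/, /ɹ/ → /ɹɛ/.

vɛɹɛʔɛ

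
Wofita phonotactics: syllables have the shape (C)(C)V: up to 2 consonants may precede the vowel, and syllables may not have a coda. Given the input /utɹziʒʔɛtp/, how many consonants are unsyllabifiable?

Syllabifying with onset maximization leaves /t/, /t/, /p/ stranded (no codas are permitted; onsets may contain at most 2 consonants).

3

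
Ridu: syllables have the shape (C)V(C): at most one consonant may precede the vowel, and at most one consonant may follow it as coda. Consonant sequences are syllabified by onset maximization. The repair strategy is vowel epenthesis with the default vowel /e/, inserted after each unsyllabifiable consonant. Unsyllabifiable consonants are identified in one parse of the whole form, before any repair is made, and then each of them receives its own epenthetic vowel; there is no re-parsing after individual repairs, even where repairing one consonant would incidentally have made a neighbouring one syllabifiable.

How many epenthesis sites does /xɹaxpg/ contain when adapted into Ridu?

The unsyllabifiable consonants are /x/, /p/, /g/; each receives one epenthetic vowel.

3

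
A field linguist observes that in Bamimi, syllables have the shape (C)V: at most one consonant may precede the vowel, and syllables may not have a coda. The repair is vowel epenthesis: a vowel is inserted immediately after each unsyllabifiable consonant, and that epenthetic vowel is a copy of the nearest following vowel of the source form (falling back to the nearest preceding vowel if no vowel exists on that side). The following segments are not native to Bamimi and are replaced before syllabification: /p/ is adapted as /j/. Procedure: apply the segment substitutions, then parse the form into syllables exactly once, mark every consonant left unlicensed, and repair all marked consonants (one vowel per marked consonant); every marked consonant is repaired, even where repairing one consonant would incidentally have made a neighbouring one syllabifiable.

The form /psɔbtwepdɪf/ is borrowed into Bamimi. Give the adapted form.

Substitution: /p/ → /j/, giving /jsɔbtwejdɪf/.
Syllabifying with onset maximization leaves /j/, /b/, /t/, /j/, /f/ stranded (no codas are permitted; onsets are limited to one consonant).
Inserting the epenthetic vowel yields /j/ → /jɔ/, /b/ → /be/, /t/ → /te/, /j/ → /jɪ/, /f/ → /fɪ/.

jɔsɔbetewejɪdɪfɪ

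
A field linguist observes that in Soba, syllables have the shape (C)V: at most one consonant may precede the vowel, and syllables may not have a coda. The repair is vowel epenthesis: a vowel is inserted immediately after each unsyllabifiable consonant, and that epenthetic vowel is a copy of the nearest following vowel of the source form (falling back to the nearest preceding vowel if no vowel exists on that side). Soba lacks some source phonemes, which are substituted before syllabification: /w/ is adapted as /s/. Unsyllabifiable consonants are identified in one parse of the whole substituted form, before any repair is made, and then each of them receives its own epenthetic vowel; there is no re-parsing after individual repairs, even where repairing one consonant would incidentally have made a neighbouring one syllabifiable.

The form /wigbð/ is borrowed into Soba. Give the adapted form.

sigibiði

Substitution: /w/ → /s/, giving /sigbð/.
Syllabifying with onset maximization leaves /g/, /b/, /ð/ stranded (no codas are permitted; onsets are limited to one consonant).
Epenthesis after each stranded consonant: /g/ → /gi/, /b/ → /bi/, /ð/ → /ði/.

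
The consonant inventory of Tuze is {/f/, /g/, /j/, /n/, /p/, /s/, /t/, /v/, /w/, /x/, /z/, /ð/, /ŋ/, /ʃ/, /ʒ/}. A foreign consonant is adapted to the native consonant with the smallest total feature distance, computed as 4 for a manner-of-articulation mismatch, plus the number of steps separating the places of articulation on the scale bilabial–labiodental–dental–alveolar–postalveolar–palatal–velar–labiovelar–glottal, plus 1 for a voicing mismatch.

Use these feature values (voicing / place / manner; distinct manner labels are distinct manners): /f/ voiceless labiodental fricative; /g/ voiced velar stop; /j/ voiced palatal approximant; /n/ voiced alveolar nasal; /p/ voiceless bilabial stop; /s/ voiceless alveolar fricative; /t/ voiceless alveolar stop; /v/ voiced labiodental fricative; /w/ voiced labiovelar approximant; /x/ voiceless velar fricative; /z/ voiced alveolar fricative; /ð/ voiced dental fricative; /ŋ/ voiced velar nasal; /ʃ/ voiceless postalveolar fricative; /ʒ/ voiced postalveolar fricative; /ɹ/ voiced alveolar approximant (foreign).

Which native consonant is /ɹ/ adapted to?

/j/ is closest: same manner (approximant), place distance 2 (alveolar→palatal), same voicing; total 2. Next closest is /n/ at distance 4.

j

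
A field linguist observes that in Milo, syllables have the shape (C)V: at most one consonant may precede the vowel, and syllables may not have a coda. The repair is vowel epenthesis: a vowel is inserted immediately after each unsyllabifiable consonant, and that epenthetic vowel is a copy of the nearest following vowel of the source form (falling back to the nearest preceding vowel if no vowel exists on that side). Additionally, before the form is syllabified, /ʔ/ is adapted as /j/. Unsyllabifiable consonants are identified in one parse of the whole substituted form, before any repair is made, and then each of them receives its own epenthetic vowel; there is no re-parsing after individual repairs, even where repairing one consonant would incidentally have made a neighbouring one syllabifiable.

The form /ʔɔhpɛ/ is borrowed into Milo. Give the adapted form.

Substitution: /ʔ/ → /j/, giving /jɔhpɛ/.
Syllabifying with onset maximization leaves /h/ stranded (no codas are permitted; onsets are limited to one consonant).
Epenthesis after each stranded consonant: /h/ → /hɛ/.

jɔhɛpɛ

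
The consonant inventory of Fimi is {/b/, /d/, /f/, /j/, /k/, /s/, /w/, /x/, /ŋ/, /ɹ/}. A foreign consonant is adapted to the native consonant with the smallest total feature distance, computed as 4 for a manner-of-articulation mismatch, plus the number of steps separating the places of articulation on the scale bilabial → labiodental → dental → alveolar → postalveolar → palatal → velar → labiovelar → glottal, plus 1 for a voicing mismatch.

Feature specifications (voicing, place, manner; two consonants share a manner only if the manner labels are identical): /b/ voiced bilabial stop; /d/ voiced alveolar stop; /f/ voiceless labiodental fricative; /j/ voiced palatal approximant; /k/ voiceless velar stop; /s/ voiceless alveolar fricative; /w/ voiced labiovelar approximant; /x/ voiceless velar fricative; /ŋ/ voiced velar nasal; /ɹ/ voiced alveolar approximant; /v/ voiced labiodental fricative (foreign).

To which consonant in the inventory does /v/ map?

f

/f/ is closest: same manner (fricative), place distance 0 (labiodental→labiodental), voicing differs (+1); total 1. Next closest is /s/ at distance 3.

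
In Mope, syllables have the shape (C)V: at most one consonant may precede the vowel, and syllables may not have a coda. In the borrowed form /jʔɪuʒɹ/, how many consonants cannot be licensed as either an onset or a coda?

3

The consonants /j/, /ʒ/, /ɹ/ cannot be parsed into a legal (C)V syllable (no codas are permitted; onsets are limited to one consonant).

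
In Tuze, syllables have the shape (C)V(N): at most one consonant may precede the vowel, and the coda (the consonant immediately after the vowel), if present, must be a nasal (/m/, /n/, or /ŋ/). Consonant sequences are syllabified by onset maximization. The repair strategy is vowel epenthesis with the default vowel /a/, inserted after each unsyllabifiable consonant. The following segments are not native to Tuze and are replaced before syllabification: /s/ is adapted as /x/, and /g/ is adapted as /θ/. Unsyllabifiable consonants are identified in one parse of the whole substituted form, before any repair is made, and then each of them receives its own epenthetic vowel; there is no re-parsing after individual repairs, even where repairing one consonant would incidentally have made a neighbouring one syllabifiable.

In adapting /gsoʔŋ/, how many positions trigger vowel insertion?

After substitution the input is /θxoʔŋ/.
The unsyllabifiable consonants are /θ/, /ʔ/, /ŋ/; each receives one epenthetic vowel.

3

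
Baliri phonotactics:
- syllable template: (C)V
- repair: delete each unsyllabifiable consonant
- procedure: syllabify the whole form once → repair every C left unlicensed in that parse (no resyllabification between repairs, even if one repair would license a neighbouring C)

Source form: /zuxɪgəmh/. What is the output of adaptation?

zuxɪgə

Syllabifying with onset maximization leaves /m/, /h/ stranded (no codas are permitted; onsets are limited to one consonant).
Deleting the stranded consonants removes /m/, /h/.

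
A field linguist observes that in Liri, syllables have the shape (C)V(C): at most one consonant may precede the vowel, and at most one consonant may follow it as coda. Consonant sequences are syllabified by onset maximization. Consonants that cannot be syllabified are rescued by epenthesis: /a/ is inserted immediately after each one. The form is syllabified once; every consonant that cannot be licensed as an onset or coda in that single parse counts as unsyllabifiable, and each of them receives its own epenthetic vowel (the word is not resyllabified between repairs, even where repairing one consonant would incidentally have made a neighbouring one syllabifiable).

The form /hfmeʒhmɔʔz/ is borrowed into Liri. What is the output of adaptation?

The consonants /h/, /f/, /h/, /z/ cannot be parsed into a legal (C)V(C) syllable (at most one coda consonant is licensed; onsets are limited to one consonant).
Epenthesis after each stranded consonant: /h/ → /ha/, /f/ → /fa/, /h/ → /ha/, /z/ → /za/.

hafameʒhamɔʔza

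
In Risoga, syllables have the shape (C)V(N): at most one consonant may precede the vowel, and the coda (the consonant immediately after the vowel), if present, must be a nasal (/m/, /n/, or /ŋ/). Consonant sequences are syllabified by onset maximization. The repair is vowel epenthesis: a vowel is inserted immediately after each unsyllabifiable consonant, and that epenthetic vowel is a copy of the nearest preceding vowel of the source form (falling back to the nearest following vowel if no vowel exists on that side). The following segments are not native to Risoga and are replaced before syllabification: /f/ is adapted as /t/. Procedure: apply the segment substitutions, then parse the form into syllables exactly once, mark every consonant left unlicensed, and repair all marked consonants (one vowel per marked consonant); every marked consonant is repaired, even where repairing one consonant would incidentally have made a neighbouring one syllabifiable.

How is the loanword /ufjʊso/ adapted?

Substitution: /f/ → /t/, giving /utjʊso/.
Syllabifying with onset maximization leaves /t/ stranded (only a nasal (/m/, /n/, or /ŋ/) is licensed in coda position; onsets are limited to one consonant).
Inserting the epenthetic vowel yields /t/ → /tu/.

utujʊso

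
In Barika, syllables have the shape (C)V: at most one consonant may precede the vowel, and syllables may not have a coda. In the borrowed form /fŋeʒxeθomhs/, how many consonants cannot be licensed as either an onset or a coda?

The consonants /f/, /ʒ/, /m/, /h/, /s/ cannot be parsed into a legal (C)V syllable (no codas are permitted; onsets are limited to one consonant).

5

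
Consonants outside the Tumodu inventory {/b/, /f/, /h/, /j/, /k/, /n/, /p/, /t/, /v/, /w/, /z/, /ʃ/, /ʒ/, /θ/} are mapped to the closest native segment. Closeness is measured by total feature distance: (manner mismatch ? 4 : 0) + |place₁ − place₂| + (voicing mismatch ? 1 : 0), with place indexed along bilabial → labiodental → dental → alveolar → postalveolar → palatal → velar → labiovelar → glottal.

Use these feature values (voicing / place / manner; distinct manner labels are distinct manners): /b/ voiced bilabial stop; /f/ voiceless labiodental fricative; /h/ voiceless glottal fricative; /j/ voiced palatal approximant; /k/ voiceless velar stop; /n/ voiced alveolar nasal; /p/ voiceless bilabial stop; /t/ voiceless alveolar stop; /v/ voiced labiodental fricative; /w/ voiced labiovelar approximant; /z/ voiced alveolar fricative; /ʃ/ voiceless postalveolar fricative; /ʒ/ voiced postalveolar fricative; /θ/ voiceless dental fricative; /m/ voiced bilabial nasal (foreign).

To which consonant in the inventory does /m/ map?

/n/ is closest: same manner (nasal), place distance 3 (bilabial→alveolar), same voicing; total 3. Next closest is /b/ at distance 4.

n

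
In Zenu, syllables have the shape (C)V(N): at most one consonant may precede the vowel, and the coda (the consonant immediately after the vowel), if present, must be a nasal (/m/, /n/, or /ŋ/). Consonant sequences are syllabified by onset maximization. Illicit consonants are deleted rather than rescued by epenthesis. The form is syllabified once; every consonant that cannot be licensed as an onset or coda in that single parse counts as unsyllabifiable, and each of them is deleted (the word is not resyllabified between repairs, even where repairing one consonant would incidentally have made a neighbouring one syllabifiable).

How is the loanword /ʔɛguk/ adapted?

ʔɛgu

Under (C)V(N), the unsyllabifiable consonants are /k/ (only a nasal (/m/, /n/, or /ŋ/) is licensed in coda position; onsets are limited to one consonant).
Deletion applies to /k/.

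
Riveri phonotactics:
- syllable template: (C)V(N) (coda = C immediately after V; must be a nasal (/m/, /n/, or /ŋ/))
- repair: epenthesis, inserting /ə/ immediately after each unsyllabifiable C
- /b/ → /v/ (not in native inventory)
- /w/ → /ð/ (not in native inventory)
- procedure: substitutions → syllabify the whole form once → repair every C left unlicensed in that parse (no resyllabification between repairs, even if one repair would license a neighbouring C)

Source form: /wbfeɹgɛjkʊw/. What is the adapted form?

Substitution: /w/ → /ð/, /b/ → /v/, giving /ðvfeɹgɛjkʊð/.
Syllabifying with onset maximization leaves /ð/, /v/, /ɹ/, /j/, /ð/ stranded (only a nasal (/m/, /n/, or /ŋ/) is licensed in coda position; onsets are limited to one consonant).
Inserting the epenthetic vowel yields /ð/ → /ðə/, /v/ → /və/, /ɹ/ → /ɹə/, /j/ → /jə/, /ð/ → /ðə/.

ðəvəfeɹəgɛjəkʊðə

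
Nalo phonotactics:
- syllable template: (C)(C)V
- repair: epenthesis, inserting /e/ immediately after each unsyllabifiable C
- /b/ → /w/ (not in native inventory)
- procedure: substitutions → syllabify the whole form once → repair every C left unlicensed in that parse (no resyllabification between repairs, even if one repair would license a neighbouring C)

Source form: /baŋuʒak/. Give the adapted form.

Substitution: /b/ → /w/, giving /waŋuʒak/.
Under (C)(C)V, the unsyllabifiable consonants are /k/ (no codas are permitted; onsets may contain at most 2 consonants).
Inserting the epenthetic vowel yields /k/ → /ke/.

waŋuʒake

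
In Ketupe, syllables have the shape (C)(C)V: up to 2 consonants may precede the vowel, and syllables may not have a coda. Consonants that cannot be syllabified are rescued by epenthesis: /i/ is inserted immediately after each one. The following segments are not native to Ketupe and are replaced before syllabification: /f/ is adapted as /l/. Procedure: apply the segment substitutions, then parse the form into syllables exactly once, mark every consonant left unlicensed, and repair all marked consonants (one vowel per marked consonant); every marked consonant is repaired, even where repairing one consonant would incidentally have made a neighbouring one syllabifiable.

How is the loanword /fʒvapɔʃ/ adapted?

liʒvapɔʃi

Substitution: /f/ → /l/, giving /lʒvapɔʃ/.
Under (C)(C)V, the unsyllabifiable consonants are /l/, /ʃ/ (no codas are permitted; onsets may contain at most 2 consonants).
Each unlicensed consonant becomes the onset of a new syllable: /l/ → /li/, /ʃ/ → /ʃi/.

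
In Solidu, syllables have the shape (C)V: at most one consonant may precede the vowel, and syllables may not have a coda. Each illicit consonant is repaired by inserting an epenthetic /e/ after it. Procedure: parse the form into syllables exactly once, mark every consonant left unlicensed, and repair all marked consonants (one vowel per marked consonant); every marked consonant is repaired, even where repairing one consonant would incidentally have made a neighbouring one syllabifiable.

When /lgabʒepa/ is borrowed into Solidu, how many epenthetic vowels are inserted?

2

The unsyllabifiable consonants are /l/, /b/; each receives one epenthetic vowel.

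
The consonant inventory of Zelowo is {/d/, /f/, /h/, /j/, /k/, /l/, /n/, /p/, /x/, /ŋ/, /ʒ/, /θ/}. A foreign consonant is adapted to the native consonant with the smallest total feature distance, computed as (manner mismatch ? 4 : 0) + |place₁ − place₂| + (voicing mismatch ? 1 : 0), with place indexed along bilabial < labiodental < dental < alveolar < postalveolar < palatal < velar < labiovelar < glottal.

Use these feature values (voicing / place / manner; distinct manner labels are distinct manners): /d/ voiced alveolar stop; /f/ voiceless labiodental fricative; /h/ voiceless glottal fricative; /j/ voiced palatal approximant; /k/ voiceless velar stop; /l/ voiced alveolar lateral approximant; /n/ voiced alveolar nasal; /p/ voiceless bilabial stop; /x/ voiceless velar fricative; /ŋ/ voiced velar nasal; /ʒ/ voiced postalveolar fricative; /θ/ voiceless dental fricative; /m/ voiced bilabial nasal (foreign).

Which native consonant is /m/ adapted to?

n

/n/ is closest: same manner (nasal), place distance 3 (bilabial→alveolar), same voicing; total 3. Next closest is /p/ at distance 5.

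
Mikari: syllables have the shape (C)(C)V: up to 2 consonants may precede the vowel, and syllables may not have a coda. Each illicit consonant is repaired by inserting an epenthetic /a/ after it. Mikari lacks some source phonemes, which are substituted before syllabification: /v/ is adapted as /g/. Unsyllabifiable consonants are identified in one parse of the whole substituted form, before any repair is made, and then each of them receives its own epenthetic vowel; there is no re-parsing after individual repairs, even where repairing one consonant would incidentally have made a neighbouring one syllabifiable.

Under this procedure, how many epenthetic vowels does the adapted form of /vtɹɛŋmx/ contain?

4

After substitution the input is /gtɹɛŋmx/.
The unsyllabifiable consonants are /g/, /ŋ/, /m/, /x/; each receives one epenthetic vowel.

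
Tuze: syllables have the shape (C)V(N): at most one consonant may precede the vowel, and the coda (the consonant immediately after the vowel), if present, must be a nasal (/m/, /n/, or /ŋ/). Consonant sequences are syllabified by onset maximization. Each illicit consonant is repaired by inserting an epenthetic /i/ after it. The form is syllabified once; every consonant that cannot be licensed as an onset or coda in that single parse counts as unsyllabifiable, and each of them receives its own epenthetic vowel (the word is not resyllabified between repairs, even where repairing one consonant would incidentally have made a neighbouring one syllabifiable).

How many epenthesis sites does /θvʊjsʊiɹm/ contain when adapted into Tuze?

4

The unsyllabifiable consonants are /θ/, /j/, /ɹ/, /m/; each receives one epenthetic vowel.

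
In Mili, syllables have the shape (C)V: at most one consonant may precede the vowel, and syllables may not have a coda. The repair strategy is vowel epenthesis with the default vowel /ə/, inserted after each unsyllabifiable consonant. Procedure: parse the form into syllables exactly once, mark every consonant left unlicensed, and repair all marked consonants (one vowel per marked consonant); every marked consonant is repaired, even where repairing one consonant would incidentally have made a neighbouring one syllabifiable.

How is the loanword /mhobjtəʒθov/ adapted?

The consonants /m/, /b/, /j/, /ʒ/, /v/ cannot be parsed into a legal (C)V syllable (no codas are permitted; onsets are limited to one consonant).
Epenthesis after each stranded consonant: /m/ → /mə/, /b/ → /bə/, /j/ → /jə/, /ʒ/ → /ʒə/, /v/ → /və/.

məhobəjətəʒəθovə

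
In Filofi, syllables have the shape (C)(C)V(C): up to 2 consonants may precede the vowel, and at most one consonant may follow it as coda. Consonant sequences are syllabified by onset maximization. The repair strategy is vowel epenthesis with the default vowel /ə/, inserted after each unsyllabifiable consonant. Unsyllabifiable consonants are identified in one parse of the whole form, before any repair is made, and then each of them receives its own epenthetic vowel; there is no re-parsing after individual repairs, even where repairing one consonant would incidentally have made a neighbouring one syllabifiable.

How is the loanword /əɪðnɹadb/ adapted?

Under (C)(C)V(C), the unsyllabifiable consonants are /b/ (at most one coda consonant is licensed; onsets may contain at most 2 consonants).
Inserting the epenthetic vowel yields /b/ → /bə/.

əɪðnɹadbə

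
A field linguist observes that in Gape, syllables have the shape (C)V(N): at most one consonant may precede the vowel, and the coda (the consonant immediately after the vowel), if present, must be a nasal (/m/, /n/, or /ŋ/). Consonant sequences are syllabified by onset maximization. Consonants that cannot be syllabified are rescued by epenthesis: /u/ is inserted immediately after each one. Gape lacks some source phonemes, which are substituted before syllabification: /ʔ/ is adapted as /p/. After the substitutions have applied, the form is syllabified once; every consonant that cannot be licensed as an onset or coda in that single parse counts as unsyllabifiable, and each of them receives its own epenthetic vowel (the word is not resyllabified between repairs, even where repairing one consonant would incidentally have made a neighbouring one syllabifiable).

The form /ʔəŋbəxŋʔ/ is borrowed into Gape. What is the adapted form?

pəŋbəxuŋupu

Substitution: /ʔ/ → /p/, giving /pəŋbəxŋp/.
Under (C)V(N), the unsyllabifiable consonants are /x/, /ŋ/, /p/ (only a nasal (/m/, /n/, or /ŋ/) is licensed in coda position; onsets are limited to one consonant).
Inserting the epenthetic vowel yields /x/ → /xu/, /ŋ/ → /ŋu/, /p/ → /pu/.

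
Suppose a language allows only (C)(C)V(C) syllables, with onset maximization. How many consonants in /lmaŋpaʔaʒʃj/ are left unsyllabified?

2

The consonants /ʃ/, /j/ cannot be parsed into a legal (C)(C)V(C) syllable (at most one coda consonant is licensed; onsets may contain at most 2 consonants).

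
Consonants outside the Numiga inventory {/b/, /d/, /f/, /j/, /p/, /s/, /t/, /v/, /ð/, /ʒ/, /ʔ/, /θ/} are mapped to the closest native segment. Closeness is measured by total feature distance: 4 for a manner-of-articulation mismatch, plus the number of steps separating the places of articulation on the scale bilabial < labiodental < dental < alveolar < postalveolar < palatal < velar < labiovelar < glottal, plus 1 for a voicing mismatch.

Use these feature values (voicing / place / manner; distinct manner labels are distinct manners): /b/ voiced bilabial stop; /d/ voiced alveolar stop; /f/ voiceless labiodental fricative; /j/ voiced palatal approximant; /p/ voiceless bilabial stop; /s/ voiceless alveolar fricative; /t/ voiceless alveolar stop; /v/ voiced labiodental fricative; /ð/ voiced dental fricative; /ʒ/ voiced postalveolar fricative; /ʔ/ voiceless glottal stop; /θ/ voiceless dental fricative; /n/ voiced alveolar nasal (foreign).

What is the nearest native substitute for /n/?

/d/ is closest: manner differs (nasal→stop, +4), place distance 0 (alveolar→alveolar), same voicing; total 4. Next closest is /s/ at distance 5.

d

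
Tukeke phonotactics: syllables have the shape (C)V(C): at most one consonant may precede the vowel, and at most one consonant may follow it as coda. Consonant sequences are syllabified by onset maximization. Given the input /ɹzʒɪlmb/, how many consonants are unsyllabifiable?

4

Syllabifying with onset maximization leaves /ɹ/, /z/, /m/, /b/ stranded (at most one coda consonant is licensed; onsets are limited to one consonant).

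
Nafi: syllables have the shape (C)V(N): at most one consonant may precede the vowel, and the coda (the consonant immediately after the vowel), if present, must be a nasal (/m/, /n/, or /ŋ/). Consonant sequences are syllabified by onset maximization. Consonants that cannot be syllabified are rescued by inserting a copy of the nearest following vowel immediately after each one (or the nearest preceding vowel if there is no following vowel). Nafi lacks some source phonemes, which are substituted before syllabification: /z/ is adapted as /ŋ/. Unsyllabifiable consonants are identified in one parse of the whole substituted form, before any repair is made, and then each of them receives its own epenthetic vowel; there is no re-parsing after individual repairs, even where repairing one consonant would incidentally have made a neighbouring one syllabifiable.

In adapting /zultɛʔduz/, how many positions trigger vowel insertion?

2

After substitution the input is /ŋultɛʔduŋ/.
The unsyllabifiable consonants are /l/, /ʔ/; each receives one epenthetic vowel.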